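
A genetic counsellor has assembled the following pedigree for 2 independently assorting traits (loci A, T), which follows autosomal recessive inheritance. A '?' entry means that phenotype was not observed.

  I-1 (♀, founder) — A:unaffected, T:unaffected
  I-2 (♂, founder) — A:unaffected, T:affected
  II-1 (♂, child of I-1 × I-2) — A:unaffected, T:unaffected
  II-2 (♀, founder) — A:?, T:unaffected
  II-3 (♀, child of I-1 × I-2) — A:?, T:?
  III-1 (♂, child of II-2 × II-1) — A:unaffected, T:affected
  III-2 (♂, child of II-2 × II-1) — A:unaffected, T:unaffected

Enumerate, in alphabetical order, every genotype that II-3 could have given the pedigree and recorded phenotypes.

A/I-1 un ·: AA|Aa
A/I-2 un ·: AA|Aa
A/II-1 un I-1×I-2: AA|Aa
A/II-2 ? ·: AA|Aa|aa
A/II-3 ? I-1×I-2: AA|Aa|aa
A/III-1 un II-2×II-1: AA|Aa
A/III-2 un II-2×II-1: AA|Aa
⇒ A over [I-1,I-2,II-1,II-2,II-3,III-1,III-2]: 111 consistent
T/I-1 un ·: TT|Tt
T/I-2 aff ·: tt
T/II-1 un I-1×I-2: Tt
T/II-2 un ·: Tt
T/II-3 ? I-1×I-2: Tt|tt
T/III-1 aff II-2×II-1: tt
T/III-2 un II-2×II-1: TT|Tt
⇒ T over [I-1,I-2,II-1,II-2,II-3,III-1,III-2]: 6 consistent

II-3 ∈ {AA Tt, AA tt, Aa Tt, Aa tt, aa Tt, aa tt}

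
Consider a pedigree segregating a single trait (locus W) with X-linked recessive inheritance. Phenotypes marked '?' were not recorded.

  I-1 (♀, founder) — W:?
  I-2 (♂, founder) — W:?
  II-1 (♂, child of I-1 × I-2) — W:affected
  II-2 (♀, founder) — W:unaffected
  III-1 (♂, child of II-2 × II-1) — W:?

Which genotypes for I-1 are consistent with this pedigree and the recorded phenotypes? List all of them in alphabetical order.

I-1 ∈ {X^WX^w, X^wX^w}

W/I-1 ? ·: X^WX^w|X^wX^w
W/I-2 ? ·: X^WY|X^wY
W/II-1 aff I-1×I-2: X^wY
W/II-2 un ·: X^WX^W|X^WX^w
W/III-1 ? II-2×II-1: X^WY|X^wY
⇒ W over [I-1,I-2,II-1,II-2,III-1]: 12 consistent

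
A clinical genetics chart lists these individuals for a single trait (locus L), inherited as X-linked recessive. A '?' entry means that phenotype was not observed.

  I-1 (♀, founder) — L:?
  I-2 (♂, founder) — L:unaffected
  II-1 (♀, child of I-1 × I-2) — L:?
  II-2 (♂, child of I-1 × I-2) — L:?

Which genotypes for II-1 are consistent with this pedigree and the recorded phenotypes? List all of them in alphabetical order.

II-1 ∈ {X^LX^L, X^LX^l}

L/I-1 ? ·: X^LX^L|X^LX^l|X^lX^l
L/I-2 un ·: X^LY
L/II-1 ? I-1×I-2: X^LX^L|X^LX^l
L/II-2 ? I-1×I-2: X^LY|X^lY
⇒ L over [I-1,I-2,II-1,II-2]: 6 consistent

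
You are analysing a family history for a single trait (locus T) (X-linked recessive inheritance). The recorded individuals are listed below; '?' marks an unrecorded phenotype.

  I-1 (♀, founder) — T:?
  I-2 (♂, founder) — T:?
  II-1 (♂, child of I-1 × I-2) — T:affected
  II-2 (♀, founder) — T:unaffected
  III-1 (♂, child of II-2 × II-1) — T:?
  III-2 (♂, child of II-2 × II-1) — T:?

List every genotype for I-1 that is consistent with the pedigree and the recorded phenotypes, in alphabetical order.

T/I-1 ? ·: X^TX^t|X^tX^t
T/I-2 ? ·: X^TY|X^tY
T/II-1 aff I-1×I-2: X^tY
T/II-2 un ·: X^TX^T|X^TX^t
T/III-1 ? II-2×II-1: X^TY|X^tY
T/III-2 ? II-2×II-1: X^TY|X^tY
⇒ T over [I-1,I-2,II-1,II-2,III-1,III-2]: 20 consistent

I-1 ∈ {X^TX^t, X^tX^t}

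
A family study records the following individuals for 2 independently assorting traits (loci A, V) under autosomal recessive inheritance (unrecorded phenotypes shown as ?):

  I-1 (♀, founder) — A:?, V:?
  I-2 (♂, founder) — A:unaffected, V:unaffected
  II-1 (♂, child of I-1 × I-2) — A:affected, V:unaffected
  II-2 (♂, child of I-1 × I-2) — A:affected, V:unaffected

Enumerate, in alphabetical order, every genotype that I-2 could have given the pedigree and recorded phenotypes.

A/I-1 ? ·: Aa|aa
A/I-2 un ·: Aa
A/II-1 aff I-1×I-2: aa
A/II-2 aff I-1×I-2: aa
⇒ A over [I-1,I-2,II-1,II-2]: 2 consistent
V/I-1 ? ·: VV|Vv|vv
V/I-2 un ·: VV|Vv
V/II-1 un I-1×I-2: VV|Vv
V/II-2 un I-1×I-2: VV|Vv
⇒ V over [I-1,I-2,II-1,II-2]: 15 consistent

I-2 ∈ {Aa VV, Aa Vv}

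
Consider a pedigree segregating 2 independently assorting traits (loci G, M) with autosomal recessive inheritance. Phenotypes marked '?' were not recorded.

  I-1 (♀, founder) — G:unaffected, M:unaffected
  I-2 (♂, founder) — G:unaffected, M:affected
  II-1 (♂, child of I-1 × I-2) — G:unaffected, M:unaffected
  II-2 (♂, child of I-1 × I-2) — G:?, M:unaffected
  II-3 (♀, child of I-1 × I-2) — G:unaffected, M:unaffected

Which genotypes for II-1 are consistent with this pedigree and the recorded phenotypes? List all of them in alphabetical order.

G/I-1 un ·: GG|Gg
G/I-2 un ·: GG|Gg
G/II-1 un I-1×I-2: GG|Gg
G/II-2 ? I-1×I-2: GG|Gg|gg
G/II-3 un I-1×I-2: GG|Gg
⇒ G over [I-1,I-2,II-1,II-2,II-3]: 29 consistent
M/I-1 un ·: MM|Mm
M/I-2 aff ·: mm
M/II-1 un I-1×I-2: Mm
M/II-2 un I-1×I-2: Mm
M/II-3 un I-1×I-2: Mm
⇒ M over [I-1,I-2,II-1,II-2,II-3]: 2 consistent

II-1 ∈ {GG Mm, Gg Mm}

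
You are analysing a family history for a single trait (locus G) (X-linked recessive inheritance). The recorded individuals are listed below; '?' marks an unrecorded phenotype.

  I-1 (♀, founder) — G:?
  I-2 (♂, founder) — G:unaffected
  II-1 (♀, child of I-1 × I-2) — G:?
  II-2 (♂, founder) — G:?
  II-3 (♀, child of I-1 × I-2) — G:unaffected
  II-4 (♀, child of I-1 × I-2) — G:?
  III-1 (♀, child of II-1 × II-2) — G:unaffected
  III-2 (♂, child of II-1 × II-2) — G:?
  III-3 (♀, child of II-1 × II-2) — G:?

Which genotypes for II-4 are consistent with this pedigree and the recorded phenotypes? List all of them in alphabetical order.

II-4 ∈ {X^GX^G, X^GX^g}

G/I-1 ? ·: X^GX^G|X^GX^g|X^gX^g
G/I-2 un ·: X^GY
G/II-1 ? I-1×I-2: X^GX^G|X^GX^g
G/II-2 ? ·: X^GY|X^gY
G/II-3 un I-1×I-2: X^GX^G|X^GX^g
G/II-4 ? I-1×I-2: X^GX^G|X^GX^g
G/III-1 un II-1×II-2: X^GX^G|X^GX^g
G/III-2 ? II-1×II-2: X^GY|X^gY
G/III-3 ? II-1×II-2: X^GX^G|X^GX^g|X^gX^g
⇒ G over [I-1,I-2,II-1,II-2,II-3,II-4,III-1,III-2,III-3]: 70 consistent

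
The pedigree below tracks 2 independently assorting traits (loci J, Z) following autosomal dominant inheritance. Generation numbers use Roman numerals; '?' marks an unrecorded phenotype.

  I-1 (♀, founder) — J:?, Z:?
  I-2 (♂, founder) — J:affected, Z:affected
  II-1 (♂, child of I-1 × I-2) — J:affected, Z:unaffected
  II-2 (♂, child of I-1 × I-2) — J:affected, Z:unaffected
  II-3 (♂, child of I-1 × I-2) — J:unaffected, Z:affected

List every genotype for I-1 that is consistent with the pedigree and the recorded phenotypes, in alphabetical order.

J/I-1 ? ·: jj|Jj
J/I-2 aff ·: Jj
J/II-1 aff I-1×I-2: Jj|JJ
J/II-2 aff I-1×I-2: Jj|JJ
J/II-3 un I-1×I-2: jj
⇒ J over [I-1,I-2,II-1,II-2,II-3]: 5 consistent
Z/I-1 ? ·: zz|Zz
Z/I-2 aff ·: Zz
Z/II-1 un I-1×I-2: zz
Z/II-2 un I-1×I-2: zz
Z/II-3 aff I-1×I-2: Zz|ZZ
⇒ Z over [I-1,I-2,II-1,II-2,II-3]: 3 consistent

I-1 ∈ {Jj Zz, Jj zz, jj Zz, jj zz}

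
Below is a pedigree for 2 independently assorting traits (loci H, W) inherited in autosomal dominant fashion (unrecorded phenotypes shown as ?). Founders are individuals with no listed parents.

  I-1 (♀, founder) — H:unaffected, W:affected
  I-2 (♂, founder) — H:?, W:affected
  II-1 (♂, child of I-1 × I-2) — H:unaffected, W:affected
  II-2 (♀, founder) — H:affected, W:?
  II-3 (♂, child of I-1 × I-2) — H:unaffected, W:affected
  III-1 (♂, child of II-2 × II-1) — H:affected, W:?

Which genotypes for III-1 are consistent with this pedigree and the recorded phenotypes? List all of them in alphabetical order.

III-1 ∈ {Hh WW, Hh Ww, Hh ww}

H/I-1 un ·: hh
H/I-2 ? ·: hh|Hh
H/II-1 un I-1×I-2: hh
H/II-2 aff ·: Hh|HH
H/II-3 un I-1×I-2: hh
H/III-1 aff II-2×II-1: Hh
⇒ H over [I-1,I-2,II-1,II-2,II-3,III-1]: 4 consistent
W/I-1 aff ·: Ww|WW
W/I-2 aff ·: Ww|WW
W/II-1 aff I-1×I-2: Ww|WW
W/II-2 ? ·: ww|Ww|WW
W/II-3 aff I-1×I-2: Ww|WW
W/III-1 ? II-2×II-1: ww|Ww|WW
⇒ W over [I-1,I-2,II-1,II-2,II-3,III-1]: 70 consistent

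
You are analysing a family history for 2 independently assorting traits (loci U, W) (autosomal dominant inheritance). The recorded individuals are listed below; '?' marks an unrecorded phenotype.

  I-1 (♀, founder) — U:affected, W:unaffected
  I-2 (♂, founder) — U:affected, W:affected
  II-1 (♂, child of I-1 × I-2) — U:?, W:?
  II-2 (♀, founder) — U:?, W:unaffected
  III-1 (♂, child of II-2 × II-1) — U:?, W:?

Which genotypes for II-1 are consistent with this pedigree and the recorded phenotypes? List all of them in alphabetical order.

II-1 ∈ {UU Ww, UU ww, Uu Ww, Uu ww, uu Ww, uu ww}

U/I-1 aff ·: Uu|UU
U/I-2 aff ·: Uu|UU
U/II-1 ? I-1×I-2: uu|Uu|UU
U/II-2 ? ·: uu|Uu|UU
U/III-1 ? II-2×II-1: uu|Uu|UU
⇒ U over [I-1,I-2,II-1,II-2,III-1]: 41 consistent
W/I-1 un ·: ww
W/I-2 aff ·: Ww|WW
W/II-1 ? I-1×I-2: ww|Ww
W/II-2 un ·: ww
W/III-1 ? II-2×II-1: ww|Ww
⇒ W over [I-1,I-2,II-1,II-2,III-1]: 5 consistent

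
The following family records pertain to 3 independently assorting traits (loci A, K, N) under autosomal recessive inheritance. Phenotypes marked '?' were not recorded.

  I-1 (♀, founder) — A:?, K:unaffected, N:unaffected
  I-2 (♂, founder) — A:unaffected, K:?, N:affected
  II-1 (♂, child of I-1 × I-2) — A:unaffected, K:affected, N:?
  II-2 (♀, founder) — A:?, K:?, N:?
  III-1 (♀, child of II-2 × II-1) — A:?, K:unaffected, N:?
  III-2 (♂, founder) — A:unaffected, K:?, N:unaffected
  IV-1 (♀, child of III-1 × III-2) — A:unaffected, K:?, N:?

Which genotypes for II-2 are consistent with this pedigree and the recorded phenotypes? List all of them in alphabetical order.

A/I-1 ? ·: AA|Aa|aa
A/I-2 un ·: AA|Aa
A/II-1 un I-1×I-2: AA|Aa
A/II-2 ? ·: AA|Aa|aa
A/III-1 ? II-2×II-1: AA|Aa|aa
A/III-2 un ·: AA|Aa
A/IV-1 un III-1×III-2: AA|Aa
⇒ A over [I-1,I-2,II-1,II-2,III-1,III-2,IV-1]: 166 consistent
K/I-1 un ·: Kk
K/I-2 ? ·: Kk|kk
K/II-1 aff I-1×I-2: kk
K/II-2 ? ·: KK|Kk
K/III-1 un II-2×II-1: Kk
K/III-2 ? ·: KK|Kk|kk
K/IV-1 ? III-1×III-2: KK|Kk|kk
⇒ K over [I-1,I-2,II-1,II-2,III-1,III-2,IV-1]: 28 consistent
N/I-1 un ·: NN|Nn
N/I-2 aff ·: nn
N/II-1 ? I-1×I-2: Nn|nn
N/II-2 ? ·: NN|Nn|nn
N/III-1 ? II-2×II-1: NN|Nn|nn
N/III-2 un ·: NN|Nn
N/IV-1 ? III-1×III-2: NN|Nn|nn
⇒ N over [I-1,I-2,II-1,II-2,III-1,III-2,IV-1]: 70 consistent

II-2 ∈ {AA KK NN, AA KK Nn, AA KK nn, AA Kk NN, AA Kk Nn, AA Kk nn, Aa KK NN, Aa KK Nn, Aa KK nn, Aa Kk NN, Aa Kk Nn, Aa Kk nn, aa KK NN, aa KK Nn, aa KK nn, aa Kk NN, aa Kk Nn, aa Kk nn}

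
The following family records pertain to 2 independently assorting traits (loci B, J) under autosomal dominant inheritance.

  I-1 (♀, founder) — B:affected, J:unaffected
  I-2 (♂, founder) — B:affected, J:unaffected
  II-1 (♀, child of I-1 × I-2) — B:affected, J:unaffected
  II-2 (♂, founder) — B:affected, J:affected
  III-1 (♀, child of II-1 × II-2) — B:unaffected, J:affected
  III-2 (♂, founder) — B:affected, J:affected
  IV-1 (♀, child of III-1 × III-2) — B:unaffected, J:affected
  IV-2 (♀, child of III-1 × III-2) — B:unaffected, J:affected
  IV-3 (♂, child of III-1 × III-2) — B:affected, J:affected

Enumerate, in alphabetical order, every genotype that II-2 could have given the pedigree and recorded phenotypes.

B/I-1 aff ·: Bb|BB
B/I-2 aff ·: Bb|BB
B/II-1 aff I-1×I-2: Bb
B/II-2 aff ·: Bb
B/III-1 un II-1×II-2: bb
B/III-2 aff ·: Bb
B/IV-1 un III-1×III-2: bb
B/IV-2 un III-1×III-2: bb
B/IV-3 aff III-1×III-2: Bb
⇒ B over [I-1,I-2,II-1,II-2,III-1,III-2,IV-1,IV-2,IV-3]: 3 consistent
J/I-1 un ·: jj
J/I-2 un ·: jj
J/II-1 un I-1×I-2: jj
J/II-2 aff ·: Jj|JJ
J/III-1 aff II-1×II-2: Jj
J/III-2 aff ·: Jj|JJ
J/IV-1 aff III-1×III-2: Jj|JJ
J/IV-2 aff III-1×III-2: Jj|JJ
J/IV-3 aff III-1×III-2: Jj|JJ
⇒ J over [I-1,I-2,II-1,II-2,III-1,III-2,IV-1,IV-2,IV-3]: 32 consistent

II-2 ∈ {Bb JJ, Bb Jj}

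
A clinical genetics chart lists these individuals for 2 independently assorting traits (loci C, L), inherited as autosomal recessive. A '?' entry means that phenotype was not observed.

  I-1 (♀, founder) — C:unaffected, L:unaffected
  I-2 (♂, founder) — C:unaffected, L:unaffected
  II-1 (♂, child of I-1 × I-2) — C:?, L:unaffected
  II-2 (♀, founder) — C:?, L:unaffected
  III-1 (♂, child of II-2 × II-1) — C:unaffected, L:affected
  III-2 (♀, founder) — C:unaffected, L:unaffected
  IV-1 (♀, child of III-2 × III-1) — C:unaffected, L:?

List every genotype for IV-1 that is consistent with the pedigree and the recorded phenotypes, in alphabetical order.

C/I-1 un ·: CC|Cc
C/I-2 un ·: CC|Cc
C/II-1 ? I-1×I-2: CC|Cc|cc
C/II-2 ? ·: CC|Cc|cc
C/III-1 un II-2×II-1: CC|Cc
C/III-2 un ·: CC|Cc
C/IV-1 un III-2×III-1: CC|Cc
⇒ C over [I-1,I-2,II-1,II-2,III-1,III-2,IV-1]: 118 consistent
L/I-1 un ·: LL|Ll
L/I-2 un ·: LL|Ll
L/II-1 un I-1×I-2: Ll
L/II-2 un ·: Ll
L/III-1 aff II-2×II-1: ll
L/III-2 un ·: LL|Ll
L/IV-1 ? III-2×III-1: Ll|ll
⇒ L over [I-1,I-2,II-1,II-2,III-1,III-2,IV-1]: 9 consistent

IV-1 ∈ {CC Ll, CC ll, Cc Ll, Cc ll}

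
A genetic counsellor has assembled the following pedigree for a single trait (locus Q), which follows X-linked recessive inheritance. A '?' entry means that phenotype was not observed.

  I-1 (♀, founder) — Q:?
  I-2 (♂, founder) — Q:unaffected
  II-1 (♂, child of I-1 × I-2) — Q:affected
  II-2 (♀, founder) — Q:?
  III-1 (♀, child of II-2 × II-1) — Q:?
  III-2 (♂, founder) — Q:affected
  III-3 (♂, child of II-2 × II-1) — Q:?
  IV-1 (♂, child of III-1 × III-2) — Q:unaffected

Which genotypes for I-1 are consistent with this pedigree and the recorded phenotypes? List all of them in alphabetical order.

Q/I-1 ? ·: X^QX^q|X^qX^q
Q/I-2 un ·: X^QY
Q/II-1 aff I-1×I-2: X^qY
Q/II-2 ? ·: X^QX^Q|X^QX^q
Q/III-1 ? II-2×II-1: X^QX^q
Q/III-2 aff ·: X^qY
Q/III-3 ? II-2×II-1: X^QY|X^qY
Q/IV-1 un III-1×III-2: X^QY
⇒ Q over [I-1,I-2,II-1,II-2,III-1,III-2,III-3,IV-1]: 6 consistent

I-1 ∈ {X^QX^q, X^qX^q}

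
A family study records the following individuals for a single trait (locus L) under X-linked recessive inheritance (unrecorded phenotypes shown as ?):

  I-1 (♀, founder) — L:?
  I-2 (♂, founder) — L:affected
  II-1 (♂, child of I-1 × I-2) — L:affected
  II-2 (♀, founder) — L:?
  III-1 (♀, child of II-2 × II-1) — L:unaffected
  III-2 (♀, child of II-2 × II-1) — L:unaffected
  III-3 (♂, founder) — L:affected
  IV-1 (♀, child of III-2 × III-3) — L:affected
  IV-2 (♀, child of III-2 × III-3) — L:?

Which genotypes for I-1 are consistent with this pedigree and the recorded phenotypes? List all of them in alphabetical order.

L/I-1 ? ·: X^LX^l|X^lX^l
L/I-2 aff ·: X^lY
L/II-1 aff I-1×I-2: X^lY
L/II-2 ? ·: X^LX^L|X^LX^l
L/III-1 un II-2×II-1: X^LX^l
L/III-2 un II-2×II-1: X^LX^l
L/III-3 aff ·: X^lY
L/IV-1 aff III-2×III-3: X^lX^l
L/IV-2 ? III-2×III-3: X^LX^l|X^lX^l
⇒ L over [I-1,I-2,II-1,II-2,III-1,III-2,III-3,IV-1,IV-2]: 8 consistent

I-1 ∈ {X^LX^l, X^lX^l}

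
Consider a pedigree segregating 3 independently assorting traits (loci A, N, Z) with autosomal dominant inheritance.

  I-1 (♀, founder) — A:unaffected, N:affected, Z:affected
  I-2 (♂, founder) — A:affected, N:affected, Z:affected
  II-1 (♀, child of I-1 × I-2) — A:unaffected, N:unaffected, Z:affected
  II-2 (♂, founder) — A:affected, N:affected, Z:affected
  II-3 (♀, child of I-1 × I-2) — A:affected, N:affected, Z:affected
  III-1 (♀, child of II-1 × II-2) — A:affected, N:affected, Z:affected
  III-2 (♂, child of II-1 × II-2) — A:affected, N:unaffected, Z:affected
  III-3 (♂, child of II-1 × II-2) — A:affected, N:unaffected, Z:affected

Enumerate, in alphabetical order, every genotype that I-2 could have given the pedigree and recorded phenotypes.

A/I-1 un ·: aa
A/I-2 aff ·: Aa
A/II-1 un I-1×I-2: aa
A/II-2 aff ·: Aa|AA
A/II-3 aff I-1×I-2: Aa
A/III-1 aff II-1×II-2: Aa
A/III-2 aff II-1×II-2: Aa
A/III-3 aff II-1×II-2: Aa
⇒ A over [I-1,I-2,II-1,II-2,II-3,III-1,III-2,III-3]: 2 consistent
N/I-1 aff ·: Nn
N/I-2 aff ·: Nn
N/II-1 un I-1×I-2: nn
N/II-2 aff ·: Nn
N/II-3 aff I-1×I-2: Nn|NN
N/III-1 aff II-1×II-2: Nn
N/III-2 un II-1×II-2: nn
N/III-3 un II-1×II-2: nn
⇒ N over [I-1,I-2,II-1,II-2,II-3,III-1,III-2,III-3]: 2 consistent
Z/I-1 aff ·: Zz|ZZ
Z/I-2 aff ·: Zz|ZZ
Z/II-1 aff I-1×I-2: Zz|ZZ
Z/II-2 aff ·: Zz|ZZ
Z/II-3 aff I-1×I-2: Zz|ZZ
Z/III-1 aff II-1×II-2: Zz|ZZ
Z/III-2 aff II-1×II-2: Zz|ZZ
Z/III-3 aff II-1×II-2: Zz|ZZ
⇒ Z over [I-1,I-2,II-1,II-2,II-3,III-1,III-2,III-3]: 159 consistent

I-2 ∈ {Aa Nn ZZ, Aa Nn Zz}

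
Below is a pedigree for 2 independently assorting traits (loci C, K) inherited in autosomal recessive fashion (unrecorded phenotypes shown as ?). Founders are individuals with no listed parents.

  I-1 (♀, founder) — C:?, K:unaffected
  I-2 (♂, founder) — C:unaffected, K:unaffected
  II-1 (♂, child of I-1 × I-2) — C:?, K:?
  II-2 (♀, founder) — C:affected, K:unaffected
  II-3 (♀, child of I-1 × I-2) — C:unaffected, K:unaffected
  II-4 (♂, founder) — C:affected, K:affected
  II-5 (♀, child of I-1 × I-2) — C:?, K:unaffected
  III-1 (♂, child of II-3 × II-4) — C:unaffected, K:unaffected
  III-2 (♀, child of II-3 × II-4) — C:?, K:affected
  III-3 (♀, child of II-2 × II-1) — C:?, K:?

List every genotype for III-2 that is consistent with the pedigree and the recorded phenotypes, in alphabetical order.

III-2 ∈ {Cc kk, cc kk}

C/I-1 ? ·: CC|Cc|cc
C/I-2 un ·: CC|Cc
C/II-1 ? I-1×I-2: CC|Cc|cc
C/II-2 aff ·: cc
C/II-3 un I-1×I-2: CC|Cc
C/II-4 aff ·: cc
C/II-5 ? I-1×I-2: CC|Cc|cc
C/III-1 un II-3×II-4: Cc
C/III-2 ? II-3×II-4: Cc|cc
C/III-3 ? II-2×II-1: Cc|cc
⇒ C over [I-1,I-2,II-1,II-2,II-3,II-4,II-5,III-1,III-2,III-3]: 89 consistent
K/I-1 un ·: KK|Kk
K/I-2 un ·: KK|Kk
K/II-1 ? I-1×I-2: KK|Kk|kk
K/II-2 un ·: KK|Kk
K/II-3 un I-1×I-2: Kk
K/II-4 aff ·: kk
K/II-5 un I-1×I-2: KK|Kk
K/III-1 un II-3×II-4: Kk
K/III-2 aff II-3×II-4: kk
K/III-3 ? II-2×II-1: KK|Kk|kk
⇒ K over [I-1,I-2,II-1,II-2,II-3,II-4,II-5,III-1,III-2,III-3]: 54 consistent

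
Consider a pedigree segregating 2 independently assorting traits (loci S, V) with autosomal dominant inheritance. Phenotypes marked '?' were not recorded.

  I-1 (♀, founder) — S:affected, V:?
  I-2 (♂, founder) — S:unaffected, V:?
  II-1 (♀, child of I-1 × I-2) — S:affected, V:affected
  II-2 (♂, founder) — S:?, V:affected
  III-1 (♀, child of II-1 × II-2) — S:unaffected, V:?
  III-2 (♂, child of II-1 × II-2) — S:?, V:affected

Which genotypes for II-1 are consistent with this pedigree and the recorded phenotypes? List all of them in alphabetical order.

II-1 ∈ {Ss VV, Ss Vv}

S/I-1 aff ·: Ss|SS
S/I-2 un ·: ss
S/II-1 aff I-1×I-2: Ss
S/II-2 ? ·: ss|Ss
S/III-1 un II-1×II-2: ss
S/III-2 ? II-1×II-2: ss|Ss|SS
⇒ S over [I-1,I-2,II-1,II-2,III-1,III-2]: 10 consistent
V/I-1 ? ·: vv|Vv|VV
V/I-2 ? ·: vv|Vv|VV
V/II-1 aff I-1×I-2: Vv|VV
V/II-2 aff ·: Vv|VV
V/III-1 ? II-1×II-2: vv|Vv|VV
V/III-2 aff II-1×II-2: Vv|VV
⇒ V over [I-1,I-2,II-1,II-2,III-1,III-2]: 90 consistent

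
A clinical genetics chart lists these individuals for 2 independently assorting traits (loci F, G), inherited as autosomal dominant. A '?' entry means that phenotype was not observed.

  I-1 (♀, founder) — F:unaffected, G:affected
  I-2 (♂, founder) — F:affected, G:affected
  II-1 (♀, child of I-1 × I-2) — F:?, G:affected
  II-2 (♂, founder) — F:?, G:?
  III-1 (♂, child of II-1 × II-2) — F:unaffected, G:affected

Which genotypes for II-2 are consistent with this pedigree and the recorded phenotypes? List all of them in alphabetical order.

II-2 ∈ {Ff GG, Ff Gg, Ff gg, ff GG, ff Gg, ff gg}

F/I-1 un ·: ff
F/I-2 aff ·: Ff|FF
F/II-1 ? I-1×I-2: ff|Ff
F/II-2 ? ·: ff|Ff
F/III-1 un II-1×II-2: ff
⇒ F over [I-1,I-2,II-1,II-2,III-1]: 6 consistent
G/I-1 aff ·: Gg|GG
G/I-2 aff ·: Gg|GG
G/II-1 aff I-1×I-2: Gg|GG
G/II-2 ? ·: gg|Gg|GG
G/III-1 aff II-1×II-2: Gg|GG
⇒ G over [I-1,I-2,II-1,II-2,III-1]: 31 consistent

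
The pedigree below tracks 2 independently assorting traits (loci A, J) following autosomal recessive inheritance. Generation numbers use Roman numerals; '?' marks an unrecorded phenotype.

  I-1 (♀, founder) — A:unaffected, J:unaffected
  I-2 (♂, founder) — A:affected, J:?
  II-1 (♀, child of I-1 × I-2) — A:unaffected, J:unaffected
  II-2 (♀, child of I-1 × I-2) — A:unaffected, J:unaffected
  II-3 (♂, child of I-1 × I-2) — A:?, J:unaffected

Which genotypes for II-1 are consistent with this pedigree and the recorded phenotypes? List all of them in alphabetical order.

A/I-1 un ·: AA|Aa
A/I-2 aff ·: aa
A/II-1 un I-1×I-2: Aa
A/II-2 un I-1×I-2: Aa
A/II-3 ? I-1×I-2: Aa|aa
⇒ A over [I-1,I-2,II-1,II-2,II-3]: 3 consistent
J/I-1 un ·: JJ|Jj
J/I-2 ? ·: JJ|Jj|jj
J/II-1 un I-1×I-2: JJ|Jj
J/II-2 un I-1×I-2: JJ|Jj
J/II-3 un I-1×I-2: JJ|Jj
⇒ J over [I-1,I-2,II-1,II-2,II-3]: 27 consistent

II-1 ∈ {Aa JJ, Aa Jj}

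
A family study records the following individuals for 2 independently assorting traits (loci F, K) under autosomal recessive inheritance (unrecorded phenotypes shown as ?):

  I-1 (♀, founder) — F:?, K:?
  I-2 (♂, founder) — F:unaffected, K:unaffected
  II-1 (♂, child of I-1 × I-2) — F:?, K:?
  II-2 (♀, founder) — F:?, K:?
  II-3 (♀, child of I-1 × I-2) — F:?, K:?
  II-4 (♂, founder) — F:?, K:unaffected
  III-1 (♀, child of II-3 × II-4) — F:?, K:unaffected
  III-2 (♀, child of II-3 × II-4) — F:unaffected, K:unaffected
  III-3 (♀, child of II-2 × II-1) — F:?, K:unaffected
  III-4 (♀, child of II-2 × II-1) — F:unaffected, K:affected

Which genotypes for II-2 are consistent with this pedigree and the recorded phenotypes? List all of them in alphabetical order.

F/I-1 ? ·: FF|Ff|ff
F/I-2 un ·: FF|Ff
F/II-1 ? I-1×I-2: FF|Ff|ff
F/II-2 ? ·: FF|Ff|ff
F/II-3 ? I-1×I-2: FF|Ff|ff
F/II-4 ? ·: FF|Ff|ff
F/III-1 ? II-3×II-4: FF|Ff|ff
F/III-2 un II-3×II-4: FF|Ff
F/III-3 ? II-2×II-1: FF|Ff|ff
F/III-4 un II-2×II-1: FF|Ff
⇒ F over [I-1,I-2,II-1,II-2,II-3,II-4,III-1,III-2,III-3,III-4]: 1494 consistent
K/I-1 ? ·: KK|Kk|kk
K/I-2 un ·: KK|Kk
K/II-1 ? I-1×I-2: Kk|kk
K/II-2 ? ·: Kk|kk
K/II-3 ? I-1×I-2: KK|Kk|kk
K/II-4 un ·: KK|Kk
K/III-1 un II-3×II-4: KK|Kk
K/III-2 un II-3×II-4: KK|Kk
K/III-3 un II-2×II-1: KK|Kk
K/III-4 aff II-2×II-1: kk
⇒ K over [I-1,I-2,II-1,II-2,II-3,II-4,III-1,III-2,III-3,III-4]: 202 consistent

II-2 ∈ {FF Kk, FF kk, Ff Kk, Ff kk, ff Kk, ff kk}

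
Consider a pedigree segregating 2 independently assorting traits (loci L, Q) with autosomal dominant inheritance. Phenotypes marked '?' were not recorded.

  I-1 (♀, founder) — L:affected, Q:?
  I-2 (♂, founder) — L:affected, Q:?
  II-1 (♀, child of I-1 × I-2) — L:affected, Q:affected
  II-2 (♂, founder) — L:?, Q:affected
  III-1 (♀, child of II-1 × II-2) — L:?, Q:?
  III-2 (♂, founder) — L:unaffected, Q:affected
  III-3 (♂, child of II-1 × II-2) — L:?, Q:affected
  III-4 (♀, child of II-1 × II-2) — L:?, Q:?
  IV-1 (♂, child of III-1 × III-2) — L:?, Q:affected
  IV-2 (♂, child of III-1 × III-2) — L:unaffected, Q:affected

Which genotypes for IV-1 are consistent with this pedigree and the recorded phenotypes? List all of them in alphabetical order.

L/I-1 aff ·: Ll|LL
L/I-2 aff ·: Ll|LL
L/II-1 aff I-1×I-2: Ll|LL
L/II-2 ? ·: ll|Ll|LL
L/III-1 ? II-1×II-2: ll|Ll
L/III-2 un ·: ll
L/III-3 ? II-1×II-2: ll|Ll|LL
L/III-4 ? II-1×II-2: ll|Ll|LL
L/IV-1 ? III-1×III-2: ll|Ll
L/IV-2 un III-1×III-2: ll
⇒ L over [I-1,I-2,II-1,II-2,III-1,III-2,III-3,III-4,IV-1,IV-2]: 181 consistent
Q/I-1 ? ·: qq|Qq|QQ
Q/I-2 ? ·: qq|Qq|QQ
Q/II-1 aff I-1×I-2: Qq|QQ
Q/II-2 aff ·: Qq|QQ
Q/III-1 ? II-1×II-2: qq|Qq|QQ
Q/III-2 aff ·: Qq|QQ
Q/III-3 aff II-1×II-2: Qq|QQ
Q/III-4 ? II-1×II-2: qq|Qq|QQ
Q/IV-1 aff III-1×III-2: Qq|QQ
Q/IV-2 aff III-1×III-2: Qq|QQ
⇒ Q over [I-1,I-2,II-1,II-2,III-1,III-2,III-3,III-4,IV-1,IV-2]: 1222 consistent

IV-1 ∈ {Ll QQ, Ll Qq, ll QQ, ll Qq}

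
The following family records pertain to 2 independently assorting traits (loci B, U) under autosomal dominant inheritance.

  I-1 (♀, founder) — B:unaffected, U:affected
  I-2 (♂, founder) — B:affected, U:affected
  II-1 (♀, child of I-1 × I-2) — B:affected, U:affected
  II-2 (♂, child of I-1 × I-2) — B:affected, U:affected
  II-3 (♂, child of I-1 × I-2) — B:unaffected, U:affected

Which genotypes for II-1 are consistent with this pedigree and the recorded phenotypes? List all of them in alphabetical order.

II-1 ∈ {Bb UU, Bb Uu}

B/I-1 un ·: bb
B/I-2 aff ·: Bb
B/II-1 aff I-1×I-2: Bb
B/II-2 aff I-1×I-2: Bb
B/II-3 un I-1×I-2: bb
⇒ B over [I-1,I-2,II-1,II-2,II-3]: 1 consistent
U/I-1 aff ·: Uu|UU
U/I-2 aff ·: Uu|UU
U/II-1 aff I-1×I-2: Uu|UU
U/II-2 aff I-1×I-2: Uu|UU
U/II-3 aff I-1×I-2: Uu|UU
⇒ U over [I-1,I-2,II-1,II-2,II-3]: 25 consistent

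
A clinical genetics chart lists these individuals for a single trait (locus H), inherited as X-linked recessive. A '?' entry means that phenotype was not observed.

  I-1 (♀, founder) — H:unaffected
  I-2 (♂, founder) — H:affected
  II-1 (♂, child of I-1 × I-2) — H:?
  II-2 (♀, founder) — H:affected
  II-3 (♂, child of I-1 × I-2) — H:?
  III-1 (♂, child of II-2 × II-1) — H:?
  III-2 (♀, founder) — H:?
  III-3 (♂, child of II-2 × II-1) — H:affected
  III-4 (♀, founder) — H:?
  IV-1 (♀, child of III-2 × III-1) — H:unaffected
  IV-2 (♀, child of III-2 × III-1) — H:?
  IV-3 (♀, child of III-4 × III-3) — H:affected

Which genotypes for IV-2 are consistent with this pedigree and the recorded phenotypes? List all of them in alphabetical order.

IV-2 ∈ {X^HX^h, X^hX^h}

H/I-1 un ·: X^HX^H|X^HX^h
H/I-2 aff ·: X^hY
H/II-1 ? I-1×I-2: X^HY|X^hY
H/II-2 aff ·: X^hX^h
H/II-3 ? I-1×I-2: X^HY|X^hY
H/III-1 ? II-2×II-1: X^hY
H/III-2 ? ·: X^HX^H|X^HX^h
H/III-3 aff II-2×II-1: X^hY
H/III-4 ? ·: X^HX^h|X^hX^h
H/IV-1 un III-2×III-1: X^HX^h
H/IV-2 ? III-2×III-1: X^HX^h|X^hX^h
H/IV-3 aff III-4×III-3: X^hX^h
⇒ H over [I-1,I-2,II-1,II-2,II-3,III-1,III-2,III-3,III-4,IV-1,IV-2,IV-3]: 30 consistent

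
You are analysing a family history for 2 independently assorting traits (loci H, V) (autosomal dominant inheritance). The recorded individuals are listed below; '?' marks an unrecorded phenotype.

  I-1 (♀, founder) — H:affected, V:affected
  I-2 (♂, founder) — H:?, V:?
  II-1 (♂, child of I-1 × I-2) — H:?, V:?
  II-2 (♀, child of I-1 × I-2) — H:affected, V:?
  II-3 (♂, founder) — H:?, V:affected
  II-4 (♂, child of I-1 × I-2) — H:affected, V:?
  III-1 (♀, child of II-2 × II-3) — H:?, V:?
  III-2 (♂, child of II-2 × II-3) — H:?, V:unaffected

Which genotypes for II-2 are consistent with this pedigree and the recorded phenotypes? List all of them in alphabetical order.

II-2 ∈ {HH Vv, HH vv, Hh Vv, Hh vv}

H/I-1 aff ·: Hh|HH
H/I-2 ? ·: hh|Hh|HH
H/II-1 ? I-1×I-2: hh|Hh|HH
H/II-2 aff I-1×I-2: Hh|HH
H/II-3 ? ·: hh|Hh|HH
H/II-4 aff I-1×I-2: Hh|HH
H/III-1 ? II-2×II-3: hh|Hh|HH
H/III-2 ? II-2×II-3: hh|Hh|HH
⇒ H over [I-1,I-2,II-1,II-2,II-3,II-4,III-1,III-2]: 379 consistent
V/I-1 aff ·: Vv|VV
V/I-2 ? ·: vv|Vv|VV
V/II-1 ? I-1×I-2: vv|Vv|VV
V/II-2 ? I-1×I-2: vv|Vv
V/II-3 aff ·: Vv
V/II-4 ? I-1×I-2: vv|Vv|VV
V/III-1 ? II-2×II-3: vv|Vv|VV
V/III-2 un II-2×II-3: vv
⇒ V over [I-1,I-2,II-1,II-2,II-3,II-4,III-1,III-2]: 92 consistent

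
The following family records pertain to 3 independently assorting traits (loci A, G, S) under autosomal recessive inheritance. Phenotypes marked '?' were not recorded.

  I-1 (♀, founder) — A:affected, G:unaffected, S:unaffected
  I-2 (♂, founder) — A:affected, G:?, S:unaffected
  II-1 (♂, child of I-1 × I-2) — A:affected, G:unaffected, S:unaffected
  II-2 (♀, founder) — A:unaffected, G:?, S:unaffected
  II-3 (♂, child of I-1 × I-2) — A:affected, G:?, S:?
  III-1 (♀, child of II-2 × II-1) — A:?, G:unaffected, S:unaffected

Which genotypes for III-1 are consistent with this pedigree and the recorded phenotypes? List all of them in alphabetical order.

A/I-1 aff ·: aa
A/I-2 aff ·: aa
A/II-1 aff I-1×I-2: aa
A/II-2 un ·: AA|Aa
A/II-3 aff I-1×I-2: aa
A/III-1 ? II-2×II-1: Aa|aa
⇒ A over [I-1,I-2,II-1,II-2,II-3,III-1]: 3 consistent
G/I-1 un ·: GG|Gg
G/I-2 ? ·: GG|Gg|gg
G/II-1 un I-1×I-2: GG|Gg
G/II-2 ? ·: GG|Gg|gg
G/II-3 ? I-1×I-2: GG|Gg|gg
G/III-1 un II-2×II-1: GG|Gg
⇒ G over [I-1,I-2,II-1,II-2,II-3,III-1]: 82 consistent
S/I-1 un ·: SS|Ss
S/I-2 un ·: SS|Ss
S/II-1 un I-1×I-2: SS|Ss
S/II-2 un ·: SS|Ss
S/II-3 ? I-1×I-2: SS|Ss|ss
S/III-1 un II-2×II-1: SS|Ss
⇒ S over [I-1,I-2,II-1,II-2,II-3,III-1]: 52 consistent

III-1 ∈ {Aa GG SS, Aa GG Ss, Aa Gg SS, Aa Gg Ss, aa GG SS, aa GG Ss, aa Gg SS, aa Gg Ss}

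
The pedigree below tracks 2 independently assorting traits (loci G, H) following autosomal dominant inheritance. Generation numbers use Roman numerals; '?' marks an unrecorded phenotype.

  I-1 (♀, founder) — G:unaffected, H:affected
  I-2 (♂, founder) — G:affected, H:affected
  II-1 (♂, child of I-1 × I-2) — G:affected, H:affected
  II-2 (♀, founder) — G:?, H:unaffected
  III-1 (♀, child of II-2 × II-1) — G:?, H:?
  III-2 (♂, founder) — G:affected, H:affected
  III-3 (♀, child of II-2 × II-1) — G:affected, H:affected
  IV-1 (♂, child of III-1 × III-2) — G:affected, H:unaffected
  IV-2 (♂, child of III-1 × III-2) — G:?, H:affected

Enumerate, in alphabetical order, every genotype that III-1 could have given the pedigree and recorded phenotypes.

III-1 ∈ {GG Hh, GG hh, Gg Hh, Gg hh, gg Hh, gg hh}

G/I-1 un ·: gg
G/I-2 aff ·: Gg|GG
G/II-1 aff I-1×I-2: Gg
G/II-2 ? ·: gg|Gg|GG
G/III-1 ? II-2×II-1: gg|Gg|GG
G/III-2 aff ·: Gg|GG
G/III-3 aff II-2×II-1: Gg|GG
G/IV-1 aff III-1×III-2: Gg|GG
G/IV-2 ? III-1×III-2: gg|Gg|GG
⇒ G over [I-1,I-2,II-1,II-2,III-1,III-2,III-3,IV-1,IV-2]: 158 consistent
H/I-1 aff ·: Hh|HH
H/I-2 aff ·: Hh|HH
H/II-1 aff I-1×I-2: Hh|HH
H/II-2 un ·: hh
H/III-1 ? II-2×II-1: hh|Hh
H/III-2 aff ·: Hh
H/III-3 aff II-2×II-1: Hh
H/IV-1 un III-1×III-2: hh
H/IV-2 aff III-1×III-2: Hh|HH
⇒ H over [I-1,I-2,II-1,II-2,III-1,III-2,III-3,IV-1,IV-2]: 17 consistent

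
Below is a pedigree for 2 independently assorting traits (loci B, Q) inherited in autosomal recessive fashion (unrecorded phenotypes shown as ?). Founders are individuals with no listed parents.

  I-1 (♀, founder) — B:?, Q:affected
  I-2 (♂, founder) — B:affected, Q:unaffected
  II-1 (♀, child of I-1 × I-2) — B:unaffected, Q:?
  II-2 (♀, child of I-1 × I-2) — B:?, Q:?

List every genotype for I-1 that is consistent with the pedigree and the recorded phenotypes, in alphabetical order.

I-1 ∈ {BB qq, Bb qq}

B/I-1 ? ·: BB|Bb
B/I-2 aff ·: bb
B/II-1 un I-1×I-2: Bb
B/II-2 ? I-1×I-2: Bb|bb
⇒ B over [I-1,I-2,II-1,II-2]: 3 consistent
Q/I-1 aff ·: qq
Q/I-2 un ·: QQ|Qq
Q/II-1 ? I-1×I-2: Qq|qq
Q/II-2 ? I-1×I-2: Qq|qq
⇒ Q over [I-1,I-2,II-1,II-2]: 5 consistent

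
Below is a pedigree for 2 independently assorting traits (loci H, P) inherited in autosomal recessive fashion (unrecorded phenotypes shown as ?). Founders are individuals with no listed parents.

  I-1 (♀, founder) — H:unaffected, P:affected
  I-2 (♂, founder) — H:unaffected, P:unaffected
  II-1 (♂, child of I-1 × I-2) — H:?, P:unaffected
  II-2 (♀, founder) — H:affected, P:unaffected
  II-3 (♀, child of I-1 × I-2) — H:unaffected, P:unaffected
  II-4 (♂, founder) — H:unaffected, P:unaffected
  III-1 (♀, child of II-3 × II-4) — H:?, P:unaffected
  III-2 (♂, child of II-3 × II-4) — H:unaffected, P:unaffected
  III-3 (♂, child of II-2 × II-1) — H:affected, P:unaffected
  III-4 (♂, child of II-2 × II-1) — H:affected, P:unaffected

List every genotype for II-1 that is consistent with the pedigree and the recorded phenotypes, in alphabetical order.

II-1 ∈ {Hh Pp, hh Pp}

H/I-1 un ·: HH|Hh
H/I-2 un ·: HH|Hh
H/II-1 ? I-1×I-2: Hh|hh
H/II-2 aff ·: hh
H/II-3 un I-1×I-2: HH|Hh
H/II-4 un ·: HH|Hh
H/III-1 ? II-3×II-4: HH|Hh|hh
H/III-2 un II-3×II-4: HH|Hh
H/III-3 aff II-2×II-1: hh
H/III-4 aff II-2×II-1: hh
⇒ H over [I-1,I-2,II-1,II-2,II-3,II-4,III-1,III-2,III-3,III-4]: 60 consistent
P/I-1 aff ·: pp
P/I-2 un ·: PP|Pp
P/II-1 un I-1×I-2: Pp
P/II-2 un ·: PP|Pp
P/II-3 un I-1×I-2: Pp
P/II-4 un ·: PP|Pp
P/III-1 un II-3×II-4: PP|Pp
P/III-2 un II-3×II-4: PP|Pp
P/III-3 un II-2×II-1: PP|Pp
P/III-4 un II-2×II-1: PP|Pp
⇒ P over [I-1,I-2,II-1,II-2,II-3,II-4,III-1,III-2,III-3,III-4]: 128 consistent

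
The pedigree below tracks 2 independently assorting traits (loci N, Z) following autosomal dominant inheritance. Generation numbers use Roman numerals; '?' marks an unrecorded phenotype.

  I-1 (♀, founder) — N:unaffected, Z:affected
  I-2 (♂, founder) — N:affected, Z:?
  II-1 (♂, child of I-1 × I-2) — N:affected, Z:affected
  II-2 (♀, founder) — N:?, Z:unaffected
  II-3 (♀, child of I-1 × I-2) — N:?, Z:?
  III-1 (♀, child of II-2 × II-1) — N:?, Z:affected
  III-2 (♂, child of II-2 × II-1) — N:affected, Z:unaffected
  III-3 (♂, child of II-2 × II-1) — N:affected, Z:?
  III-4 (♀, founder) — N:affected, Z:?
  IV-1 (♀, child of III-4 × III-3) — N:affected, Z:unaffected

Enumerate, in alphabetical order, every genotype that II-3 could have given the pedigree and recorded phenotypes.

II-3 ∈ {Nn ZZ, Nn Zz, Nn zz, nn ZZ, nn Zz, nn zz}

N/I-1 un ·: nn
N/I-2 aff ·: Nn|NN
N/II-1 aff I-1×I-2: Nn
N/II-2 ? ·: nn|Nn|NN
N/II-3 ? I-1×I-2: nn|Nn
N/III-1 ? II-2×II-1: nn|Nn|NN
N/III-2 aff II-2×II-1: Nn|NN
N/III-3 aff II-2×II-1: Nn|NN
N/III-4 aff ·: Nn|NN
N/IV-1 aff III-4×III-3: Nn|NN
⇒ N over [I-1,I-2,II-1,II-2,II-3,III-1,III-2,III-3,III-4,IV-1]: 234 consistent
Z/I-1 aff ·: Zz|ZZ
Z/I-2 ? ·: zz|Zz|ZZ
Z/II-1 aff I-1×I-2: Zz
Z/II-2 un ·: zz
Z/II-3 ? I-1×I-2: zz|Zz|ZZ
Z/III-1 aff II-2×II-1: Zz
Z/III-2 un II-2×II-1: zz
Z/III-3 ? II-2×II-1: zz|Zz
Z/III-4 ? ·: zz|Zz
Z/IV-1 un III-4×III-3: zz
⇒ Z over [I-1,I-2,II-1,II-2,II-3,III-1,III-2,III-3,III-4,IV-1]: 40 consistent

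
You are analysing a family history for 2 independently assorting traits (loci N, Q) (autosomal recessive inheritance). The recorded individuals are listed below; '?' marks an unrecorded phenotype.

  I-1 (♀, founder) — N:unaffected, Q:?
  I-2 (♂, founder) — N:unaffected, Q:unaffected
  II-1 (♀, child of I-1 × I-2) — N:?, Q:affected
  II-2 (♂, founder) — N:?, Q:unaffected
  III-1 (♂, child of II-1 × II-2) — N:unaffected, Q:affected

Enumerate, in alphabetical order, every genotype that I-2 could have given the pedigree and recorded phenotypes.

I-2 ∈ {NN Qq, Nn Qq}

N/I-1 un ·: NN|Nn
N/I-2 un ·: NN|Nn
N/II-1 ? I-1×I-2: NN|Nn|nn
N/II-2 ? ·: NN|Nn|nn
N/III-1 un II-1×II-2: NN|Nn
⇒ N over [I-1,I-2,II-1,II-2,III-1]: 33 consistent
Q/I-1 ? ·: Qq|qq
Q/I-2 un ·: Qq
Q/II-1 aff I-1×I-2: qq
Q/II-2 un ·: Qq
Q/III-1 aff II-1×II-2: qq
⇒ Q over [I-1,I-2,II-1,II-2,III-1]: 2 consistent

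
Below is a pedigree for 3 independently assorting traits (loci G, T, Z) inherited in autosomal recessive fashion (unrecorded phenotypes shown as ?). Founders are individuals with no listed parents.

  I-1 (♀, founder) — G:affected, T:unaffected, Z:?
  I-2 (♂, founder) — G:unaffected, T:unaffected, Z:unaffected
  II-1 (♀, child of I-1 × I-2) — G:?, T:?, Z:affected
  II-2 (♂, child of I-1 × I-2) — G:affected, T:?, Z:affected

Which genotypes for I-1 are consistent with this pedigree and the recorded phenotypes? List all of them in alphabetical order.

I-1 ∈ {gg TT Zz, gg TT zz, gg Tt Zz, gg Tt zz}

G/I-1 aff ·: gg
G/I-2 un ·: Gg
G/II-1 ? I-1×I-2: Gg|gg
G/II-2 aff I-1×I-2: gg
⇒ G over [I-1,I-2,II-1,II-2]: 2 consistent
T/I-1 un ·: TT|Tt
T/I-2 un ·: TT|Tt
T/II-1 ? I-1×I-2: TT|Tt|tt
T/II-2 ? I-1×I-2: TT|Tt|tt
⇒ T over [I-1,I-2,II-1,II-2]: 18 consistent
Z/I-1 ? ·: Zz|zz
Z/I-2 un ·: Zz
Z/II-1 aff I-1×I-2: zz
Z/II-2 aff I-1×I-2: zz
⇒ Z over [I-1,I-2,II-1,II-2]: 2 consistent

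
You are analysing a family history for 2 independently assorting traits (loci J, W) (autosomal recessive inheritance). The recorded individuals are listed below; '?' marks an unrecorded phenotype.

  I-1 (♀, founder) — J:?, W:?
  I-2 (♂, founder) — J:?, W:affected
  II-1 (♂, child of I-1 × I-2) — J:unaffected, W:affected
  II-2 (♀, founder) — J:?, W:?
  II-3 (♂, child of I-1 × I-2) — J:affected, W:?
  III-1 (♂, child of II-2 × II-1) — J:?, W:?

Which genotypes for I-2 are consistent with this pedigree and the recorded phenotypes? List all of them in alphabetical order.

J/I-1 ? ·: Jj|jj
J/I-2 ? ·: Jj|jj
J/II-1 un I-1×I-2: JJ|Jj
J/II-2 ? ·: JJ|Jj|jj
J/II-3 aff I-1×I-2: jj
J/III-1 ? II-2×II-1: JJ|Jj|jj
⇒ J over [I-1,I-2,II-1,II-2,II-3,III-1]: 25 consistent
W/I-1 ? ·: Ww|ww
W/I-2 aff ·: ww
W/II-1 aff I-1×I-2: ww
W/II-2 ? ·: WW|Ww|ww
W/II-3 ? I-1×I-2: Ww|ww
W/III-1 ? II-2×II-1: Ww|ww
⇒ W over [I-1,I-2,II-1,II-2,II-3,III-1]: 12 consistent

I-2 ∈ {Jj ww, jj ww}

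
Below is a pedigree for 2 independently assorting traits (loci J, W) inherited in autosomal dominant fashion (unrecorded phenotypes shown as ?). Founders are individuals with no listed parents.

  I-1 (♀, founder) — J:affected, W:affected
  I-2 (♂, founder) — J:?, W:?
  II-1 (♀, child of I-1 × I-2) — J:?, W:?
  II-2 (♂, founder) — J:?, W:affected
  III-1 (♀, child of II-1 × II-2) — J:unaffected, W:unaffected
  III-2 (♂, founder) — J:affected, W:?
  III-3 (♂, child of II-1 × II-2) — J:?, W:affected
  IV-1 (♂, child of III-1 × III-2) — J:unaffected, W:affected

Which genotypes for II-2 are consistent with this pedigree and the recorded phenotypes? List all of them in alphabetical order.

II-2 ∈ {Jj Ww, jj Ww}

J/I-1 aff ·: Jj|JJ
J/I-2 ? ·: jj|Jj|JJ
J/II-1 ? I-1×I-2: jj|Jj
J/II-2 ? ·: jj|Jj
J/III-1 un II-1×II-2: jj
J/III-2 aff ·: Jj
J/III-3 ? II-1×II-2: jj|Jj|JJ
J/IV-1 un III-1×III-2: jj
⇒ J over [I-1,I-2,II-1,II-2,III-1,III-2,III-3,IV-1]: 31 consistent
W/I-1 aff ·: Ww|WW
W/I-2 ? ·: ww|Ww|WW
W/II-1 ? I-1×I-2: ww|Ww
W/II-2 aff ·: Ww
W/III-1 un II-1×II-2: ww
W/III-2 ? ·: Ww|WW
W/III-3 aff II-1×II-2: Ww|WW
W/IV-1 aff III-1×III-2: Ww
⇒ W over [I-1,I-2,II-1,II-2,III-1,III-2,III-3,IV-1]: 24 consistent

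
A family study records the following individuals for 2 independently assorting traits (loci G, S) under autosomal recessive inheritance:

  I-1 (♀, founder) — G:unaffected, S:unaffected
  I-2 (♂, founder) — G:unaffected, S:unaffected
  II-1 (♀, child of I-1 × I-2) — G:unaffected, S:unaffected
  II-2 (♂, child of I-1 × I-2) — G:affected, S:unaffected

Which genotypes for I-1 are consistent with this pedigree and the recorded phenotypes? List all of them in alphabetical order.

G/I-1 un ·: Gg
G/I-2 un ·: Gg
G/II-1 un I-1×I-2: GG|Gg
G/II-2 aff I-1×I-2: gg
⇒ G over [I-1,I-2,II-1,II-2]: 2 consistent
S/I-1 un ·: SS|Ss
S/I-2 un ·: SS|Ss
S/II-1 un I-1×I-2: SS|Ss
S/II-2 un I-1×I-2: SS|Ss
⇒ S over [I-1,I-2,II-1,II-2]: 13 consistent

I-1 ∈ {Gg SS, Gg Ss}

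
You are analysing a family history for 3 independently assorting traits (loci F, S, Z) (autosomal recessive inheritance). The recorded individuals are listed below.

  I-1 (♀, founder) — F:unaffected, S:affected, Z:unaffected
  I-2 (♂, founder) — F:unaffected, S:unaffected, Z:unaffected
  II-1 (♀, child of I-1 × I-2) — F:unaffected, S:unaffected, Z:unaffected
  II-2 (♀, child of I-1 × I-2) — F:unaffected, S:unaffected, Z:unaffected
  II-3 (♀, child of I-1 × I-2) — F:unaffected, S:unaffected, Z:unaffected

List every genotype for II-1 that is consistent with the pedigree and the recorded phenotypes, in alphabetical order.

II-1 ∈ {FF Ss ZZ, FF Ss Zz, Ff Ss ZZ, Ff Ss Zz}

F/I-1 un ·: FF|Ff
F/I-2 un ·: FF|Ff
F/II-1 un I-1×I-2: FF|Ff
F/II-2 un I-1×I-2: FF|Ff
F/II-3 un I-1×I-2: FF|Ff
⇒ F over [I-1,I-2,II-1,II-2,II-3]: 25 consistent
S/I-1 aff ·: ss
S/I-2 un ·: SS|Ss
S/II-1 un I-1×I-2: Ss
S/II-2 un I-1×I-2: Ss
S/II-3 un I-1×I-2: Ss
⇒ S over [I-1,I-2,II-1,II-2,II-3]: 2 consistent
Z/I-1 un ·: ZZ|Zz
Z/I-2 un ·: ZZ|Zz
Z/II-1 un I-1×I-2: ZZ|Zz
Z/II-2 un I-1×I-2: ZZ|Zz
Z/II-3 un I-1×I-2: ZZ|Zz
⇒ Z over [I-1,I-2,II-1,II-2,II-3]: 25 consistent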